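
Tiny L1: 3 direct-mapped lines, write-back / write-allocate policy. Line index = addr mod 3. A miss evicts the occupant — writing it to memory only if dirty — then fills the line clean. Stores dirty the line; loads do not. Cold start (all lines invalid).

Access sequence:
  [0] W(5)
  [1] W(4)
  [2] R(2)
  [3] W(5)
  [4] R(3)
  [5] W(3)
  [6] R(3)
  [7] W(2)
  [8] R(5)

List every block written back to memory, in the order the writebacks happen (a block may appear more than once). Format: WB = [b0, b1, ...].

WB = [5, 5, 2]

  0 | W B5 → L2 miss [D]
  1 | W B4 → L1 miss [D]
  2 | R B2 → L2 miss wb→B5 [-]
  3 | W B5 → L2 miss [D]
  4 | R B3 → L0 miss [-]
  5 | W B3 → L0 hit [D]
  6 | R B3 → L0 hit [D]
  7 | W B2 → L2 miss wb→B5 [D]
  8 | R B5 → L2 miss wb→B2 [-]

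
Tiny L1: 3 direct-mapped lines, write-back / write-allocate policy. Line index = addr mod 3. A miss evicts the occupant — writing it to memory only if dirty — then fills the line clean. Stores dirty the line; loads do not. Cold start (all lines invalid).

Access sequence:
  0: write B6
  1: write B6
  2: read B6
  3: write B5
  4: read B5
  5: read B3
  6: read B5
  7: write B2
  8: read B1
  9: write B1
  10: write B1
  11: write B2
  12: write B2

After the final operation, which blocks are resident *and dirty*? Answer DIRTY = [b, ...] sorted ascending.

DIRTY = [1, 2]

  0 | W B6 → L0 miss [D]
  1 | W B6 → L0 hit [D]
  2 | R B6 → L0 hit [D]
  3 | W B5 → L2 miss [D]
  4 | R B5 → L2 hit [D]
  5 | R B3 → L0 miss wb→B6 [-]
  6 | R B5 → L2 hit [D]
  7 | W B2 → L2 miss wb→B5 [D]
  8 | R B1 → L1 miss [-]
  9 | W B1 → L1 hit [D]
  10 | W B1 → L1 hit [D]
  11 | W B2 → L2 hit [D]
  12 | W B2 → L2 hit [D]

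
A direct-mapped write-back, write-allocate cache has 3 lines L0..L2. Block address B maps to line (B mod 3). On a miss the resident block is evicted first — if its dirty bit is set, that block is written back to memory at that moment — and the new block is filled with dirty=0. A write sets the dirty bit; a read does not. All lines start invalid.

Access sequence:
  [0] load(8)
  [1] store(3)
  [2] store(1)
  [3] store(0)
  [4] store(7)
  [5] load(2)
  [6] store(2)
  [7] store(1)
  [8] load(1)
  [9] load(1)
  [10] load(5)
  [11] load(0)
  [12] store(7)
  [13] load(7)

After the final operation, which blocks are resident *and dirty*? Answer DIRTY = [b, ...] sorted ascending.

0: R B8 -> L2 miss  d=-]
1: W B3 -> L0 miss  d=D]
2: W B1 -> L1 miss  d=D]
3: W B0 -> L0 miss wb->B3  d=D]
4: W B7 -> L1 miss wb->B1  d=D]
5: R B2 -> L2 miss  d=-]
6: W B2 -> L2 hit  d=D]
7: W B1 -> L1 miss wb->B7  d=D]
8: R B1 -> L1 hit  d=D]
9: R B1 -> L1 hit  d=D]
10: R B5 -> L2 miss wb->B2  d=-]
11: R B0 -> L0 hit  d=D]
12: W B7 -> L1 miss wb->B1  d=D]
13: R B7 -> L1 hit  d=D]

DIRTY = [0, 7]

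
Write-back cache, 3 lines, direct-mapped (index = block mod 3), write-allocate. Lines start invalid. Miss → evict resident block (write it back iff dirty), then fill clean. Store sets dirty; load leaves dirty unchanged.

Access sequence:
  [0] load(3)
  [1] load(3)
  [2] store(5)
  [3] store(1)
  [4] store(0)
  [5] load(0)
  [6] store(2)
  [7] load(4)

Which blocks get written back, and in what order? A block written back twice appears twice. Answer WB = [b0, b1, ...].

0: R B3 → L0 miss [-]
1: R B3 → L0 hit [-]
2: W B5 → L2 miss [D]
3: W B1 → L1 miss [D]
4: W B0 → L0 miss [D]
5: R B0 → L0 hit [D]
6: W B2 → L2 miss wb→B5 [D]
7: R B4 → L1 miss wb→B1 [-]

WB = [5, 1]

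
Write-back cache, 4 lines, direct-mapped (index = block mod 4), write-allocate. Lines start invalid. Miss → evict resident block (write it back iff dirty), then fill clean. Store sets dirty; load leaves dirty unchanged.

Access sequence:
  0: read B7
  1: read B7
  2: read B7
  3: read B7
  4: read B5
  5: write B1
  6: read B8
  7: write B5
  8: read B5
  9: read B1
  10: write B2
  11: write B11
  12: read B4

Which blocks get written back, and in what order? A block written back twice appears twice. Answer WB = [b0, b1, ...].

WB = [1, 5]

0: R B7 → L3 miss [-]
1: R B7 → L3 hit [-]
2: R B7 → L3 hit [-]
3: R B7 → L3 hit [-]
4: R B5 → L1 miss [-]
5: W B1 → L1 miss [D]
6: R B8 → L0 miss [-]
7: W B5 → L1 miss wb→B1 [D]
8: R B5 → L1 hit [D]
9: R B1 → L1 miss wb→B5 [-]
10: W B2 → L2 miss [D]
11: W B11 → L3 miss [D]
12: R B4 → L0 miss [-]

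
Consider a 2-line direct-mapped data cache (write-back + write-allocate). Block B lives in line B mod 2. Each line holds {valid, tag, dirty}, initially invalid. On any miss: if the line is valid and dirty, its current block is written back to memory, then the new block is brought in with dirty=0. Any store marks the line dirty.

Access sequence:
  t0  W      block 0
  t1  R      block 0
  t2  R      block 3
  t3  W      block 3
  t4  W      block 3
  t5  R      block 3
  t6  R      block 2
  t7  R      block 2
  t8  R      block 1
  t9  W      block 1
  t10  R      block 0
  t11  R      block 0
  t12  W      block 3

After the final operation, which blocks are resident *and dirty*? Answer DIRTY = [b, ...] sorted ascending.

0: W B0 → L0 miss [D]
1: R B0 → L0 hit [D]
2: R B3 → L1 miss [-]
3: W B3 → L1 hit [D]
4: W B3 → L1 hit [D]
5: R B3 → L1 hit [D]
6: R B2 → L0 miss wb→B0 [-]
7: R B2 → L0 hit [-]
8: R B1 → L1 miss wb→B3 [-]
9: W B1 → L1 hit [D]
10: R B0 → L0 miss [-]
11: R B0 → L0 hit [-]
12: W B3 → L1 miss wb→B1 [D]

DIRTY = [3]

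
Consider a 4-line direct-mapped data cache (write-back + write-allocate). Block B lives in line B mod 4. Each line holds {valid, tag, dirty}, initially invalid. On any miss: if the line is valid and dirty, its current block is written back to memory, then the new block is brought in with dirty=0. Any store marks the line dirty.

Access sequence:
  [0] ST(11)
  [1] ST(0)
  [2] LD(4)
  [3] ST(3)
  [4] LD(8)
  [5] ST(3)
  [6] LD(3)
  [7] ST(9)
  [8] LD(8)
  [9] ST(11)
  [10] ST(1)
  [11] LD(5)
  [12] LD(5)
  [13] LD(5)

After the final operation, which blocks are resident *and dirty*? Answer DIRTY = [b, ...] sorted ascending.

0: W B11 -> L3 miss  d=D]
1: W B0 -> L0 miss  d=D]
2: R B4 -> L0 miss wb->B0  d=-]
3: W B3 -> L3 miss wb->B11  d=D]
4: R B8 -> L0 miss  d=-]
5: W B3 -> L3 hit  d=D]
6: R B3 -> L3 hit  d=D]
7: W B9 -> L1 miss  d=D]
8: R B8 -> L0 hit  d=-]
9: W B11 -> L3 miss wb->B3  d=D]
10: W B1 -> L1 miss wb->B9  d=D]
11: R B5 -> L1 miss wb->B1  d=-]
12: R B5 -> L1 hit  d=-]
13: R B5 -> L1 hit  d=-]

DIRTY = [11]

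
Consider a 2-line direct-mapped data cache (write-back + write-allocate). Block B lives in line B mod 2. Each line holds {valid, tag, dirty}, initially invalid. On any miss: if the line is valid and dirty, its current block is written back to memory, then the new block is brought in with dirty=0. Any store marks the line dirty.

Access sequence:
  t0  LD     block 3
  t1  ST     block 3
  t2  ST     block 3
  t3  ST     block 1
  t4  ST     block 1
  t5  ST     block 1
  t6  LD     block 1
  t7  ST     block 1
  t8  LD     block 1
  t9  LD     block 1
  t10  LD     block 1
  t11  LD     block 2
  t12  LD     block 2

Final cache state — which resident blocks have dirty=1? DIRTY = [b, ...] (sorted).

DIRTY = [1]

  0 | R B3 → L1 miss [-]
  1 | W B3 → L1 hit [D]
  2 | W B3 → L1 hit [D]
  3 | W B1 → L1 miss wb→B3 [D]
  4 | W B1 → L1 hit [D]
  5 | W B1 → L1 hit [D]
  6 | R B1 → L1 hit [D]
  7 | W B1 → L1 hit [D]
  8 | R B1 → L1 hit [D]
  9 | R B1 → L1 hit [D]
  10 | R B1 → L1 hit [D]
  11 | R B2 → L0 miss [-]
  12 | R B2 → L0 hit [-]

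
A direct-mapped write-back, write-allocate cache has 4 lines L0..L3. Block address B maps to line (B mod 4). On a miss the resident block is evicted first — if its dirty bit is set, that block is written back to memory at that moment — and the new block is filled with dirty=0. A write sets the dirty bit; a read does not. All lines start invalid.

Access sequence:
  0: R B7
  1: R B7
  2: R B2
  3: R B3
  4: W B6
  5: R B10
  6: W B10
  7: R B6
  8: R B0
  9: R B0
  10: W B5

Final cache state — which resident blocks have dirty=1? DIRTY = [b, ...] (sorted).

0: R B7 -> L3 miss  d=-]
1: R B7 -> L3 hit  d=-]
2: R B2 -> L2 miss  d=-]
3: R B3 -> L3 miss  d=-]
4: W B6 -> L2 miss  d=D]
5: R B10 -> L2 miss wb->B6  d=-]
6: W B10 -> L2 hit  d=D]
7: R B6 -> L2 miss wb->B10  d=-]
8: R B0 -> L0 miss  d=-]
9: R B0 -> L0 hit  d=-]
10: W B5 -> L1 miss  d=D]

DIRTY = [5]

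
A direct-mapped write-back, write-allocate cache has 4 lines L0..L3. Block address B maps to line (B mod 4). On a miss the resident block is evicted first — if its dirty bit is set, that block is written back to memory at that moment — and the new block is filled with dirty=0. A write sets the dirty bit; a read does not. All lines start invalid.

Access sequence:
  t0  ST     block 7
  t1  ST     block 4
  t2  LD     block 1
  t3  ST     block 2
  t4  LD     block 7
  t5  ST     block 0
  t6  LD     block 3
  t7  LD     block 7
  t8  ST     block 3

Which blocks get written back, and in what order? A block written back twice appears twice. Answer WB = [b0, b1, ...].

WB = [4, 7]

0: W B7 → L3 miss [D]
1: W B4 → L0 miss [D]
2: R B1 → L1 miss [-]
3: W B2 → L2 miss [D]
4: R B7 → L3 hit [D]
5: W B0 → L0 miss wb→B4 [D]
6: R B3 → L3 miss wb→B7 [-]
7: R B7 → L3 miss [-]
8: W B3 → L3 miss [D]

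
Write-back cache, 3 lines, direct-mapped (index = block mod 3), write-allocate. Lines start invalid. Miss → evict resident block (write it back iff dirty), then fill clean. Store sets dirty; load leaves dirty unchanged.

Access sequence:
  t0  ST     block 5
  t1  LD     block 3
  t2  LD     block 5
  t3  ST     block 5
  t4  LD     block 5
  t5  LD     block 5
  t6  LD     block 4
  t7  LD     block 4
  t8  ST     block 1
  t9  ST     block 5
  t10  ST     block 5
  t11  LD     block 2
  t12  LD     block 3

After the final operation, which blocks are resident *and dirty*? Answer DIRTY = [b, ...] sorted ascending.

0: W B5 -> L2 miss  d=D]
1: R B3 -> L0 miss  d=-]
2: R B5 -> L2 hit  d=D]
3: W B5 -> L2 hit  d=D]
4: R B5 -> L2 hit  d=D]
5: R B5 -> L2 hit  d=D]
6: R B4 -> L1 miss  d=-]
7: R B4 -> L1 hit  d=-]
8: W B1 -> L1 miss  d=D]
9: W B5 -> L2 hit  d=D]
10: W B5 -> L2 hit  d=D]
11: R B2 -> L2 miss wb->B5  d=-]
12: R B3 -> L0 hit  d=-]

DIRTY = [1]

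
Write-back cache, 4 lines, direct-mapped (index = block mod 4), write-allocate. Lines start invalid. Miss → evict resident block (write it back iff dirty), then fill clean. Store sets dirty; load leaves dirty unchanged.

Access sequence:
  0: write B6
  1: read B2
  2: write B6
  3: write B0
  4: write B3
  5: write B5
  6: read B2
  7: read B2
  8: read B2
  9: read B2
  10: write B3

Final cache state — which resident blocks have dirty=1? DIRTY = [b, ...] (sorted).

DIRTY = [0, 3, 5]

0: W B6 -> L2 miss  d=D]
1: R B2 -> L2 miss wb->B6  d=-]
2: W B6 -> L2 miss  d=D]
3: W B0 -> L0 miss  d=D]
4: W B3 -> L3 miss  d=D]
5: W B5 -> L1 miss  d=D]
6: R B2 -> L2 miss wb->B6  d=-]
7: R B2 -> L2 hit  d=-]
8: R B2 -> L2 hit  d=-]
9: R B2 -> L2 hit  d=-]
10: W B3 -> L3 hit  d=D]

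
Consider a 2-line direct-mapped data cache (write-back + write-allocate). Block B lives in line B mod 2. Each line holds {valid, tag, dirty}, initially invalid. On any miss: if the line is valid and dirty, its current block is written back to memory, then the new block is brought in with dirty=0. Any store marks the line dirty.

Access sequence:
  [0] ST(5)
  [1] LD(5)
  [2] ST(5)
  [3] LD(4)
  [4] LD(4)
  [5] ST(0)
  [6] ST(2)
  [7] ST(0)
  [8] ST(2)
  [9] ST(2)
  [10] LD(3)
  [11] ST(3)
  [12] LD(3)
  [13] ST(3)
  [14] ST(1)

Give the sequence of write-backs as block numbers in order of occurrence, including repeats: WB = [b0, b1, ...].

0: W B5 -> L1 miss  d=D]
1: R B5 -> L1 hit  d=D]
2: W B5 -> L1 hit  d=D]
3: R B4 -> L0 miss  d=-]
4: R B4 -> L0 hit  d=-]
5: W B0 -> L0 miss  d=D]
6: W B2 -> L0 miss wb->B0  d=D]
7: W B0 -> L0 miss wb->B2  d=D]
8: W B2 -> L0 miss wb->B0  d=D]
9: W B2 -> L0 hit  d=D]
10: R B3 -> L1 miss wb->B5  d=-]
11: W B3 -> L1 hit  d=D]
12: R B3 -> L1 hit  d=D]
13: W B3 -> L1 hit  d=D]
14: W B1 -> L1 miss wb->B3  d=D]

WB = [0, 2, 0, 5, 3]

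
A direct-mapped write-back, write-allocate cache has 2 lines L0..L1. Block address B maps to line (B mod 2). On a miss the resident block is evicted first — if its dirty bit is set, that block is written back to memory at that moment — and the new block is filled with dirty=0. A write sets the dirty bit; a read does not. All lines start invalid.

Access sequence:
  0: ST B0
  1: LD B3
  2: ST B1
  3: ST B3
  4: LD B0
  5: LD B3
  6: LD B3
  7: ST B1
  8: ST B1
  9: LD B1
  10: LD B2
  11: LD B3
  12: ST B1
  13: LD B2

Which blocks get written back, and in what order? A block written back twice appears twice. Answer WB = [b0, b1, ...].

0: W B0 → L0 miss [D]
1: R B3 → L1 miss [-]
2: W B1 → L1 miss [D]
3: W B3 → L1 miss wb→B1 [D]
4: R B0 → L0 hit [D]
5: R B3 → L1 hit [D]
6: R B3 → L1 hit [D]
7: W B1 → L1 miss wb→B3 [D]
8: W B1 → L1 hit [D]
9: R B1 → L1 hit [D]
10: R B2 → L0 miss wb→B0 [-]
11: R B3 → L1 miss wb→B1 [-]
12: W B1 → L1 miss [D]
13: R B2 → L0 hit [-]

WB = [1, 3, 0, 1]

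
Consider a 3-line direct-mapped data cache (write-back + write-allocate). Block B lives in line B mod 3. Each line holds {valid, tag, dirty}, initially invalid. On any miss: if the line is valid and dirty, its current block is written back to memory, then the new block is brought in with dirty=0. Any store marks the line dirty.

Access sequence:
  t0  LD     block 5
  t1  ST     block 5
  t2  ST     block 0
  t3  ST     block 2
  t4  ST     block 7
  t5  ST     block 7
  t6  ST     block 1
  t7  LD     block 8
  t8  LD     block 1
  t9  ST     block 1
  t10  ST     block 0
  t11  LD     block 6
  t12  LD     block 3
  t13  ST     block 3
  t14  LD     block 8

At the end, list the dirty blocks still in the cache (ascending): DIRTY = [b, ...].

DIRTY = [1, 3]

  0 | R B5 → L2 miss [-]
  1 | W B5 → L2 hit [D]
  2 | W B0 → L0 miss [D]
  3 | W B2 → L2 miss wb→B5 [D]
  4 | W B7 → L1 miss [D]
  5 | W B7 → L1 hit [D]
  6 | W B1 → L1 miss wb→B7 [D]
  7 | R B8 → L2 miss wb→B2 [-]
  8 | R B1 → L1 hit [D]
  9 | W B1 → L1 hit [D]
  10 | W B0 → L0 hit [D]
  11 | R B6 → L0 miss wb→B0 [-]
  12 | R B3 → L0 miss [-]
  13 | W B3 → L0 hit [D]
  14 | R B8 → L2 hit [-]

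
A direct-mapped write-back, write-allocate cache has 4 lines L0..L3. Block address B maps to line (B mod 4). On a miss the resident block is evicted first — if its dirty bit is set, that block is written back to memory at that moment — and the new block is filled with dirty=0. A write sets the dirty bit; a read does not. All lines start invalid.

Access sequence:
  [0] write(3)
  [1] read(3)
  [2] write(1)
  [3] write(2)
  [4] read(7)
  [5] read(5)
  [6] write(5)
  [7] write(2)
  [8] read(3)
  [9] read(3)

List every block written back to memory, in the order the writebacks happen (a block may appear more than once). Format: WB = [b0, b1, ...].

WB = [3, 1]

0: W B3 → L3 miss [D]
1: R B3 → L3 hit [D]
2: W B1 → L1 miss [D]
3: W B2 → L2 miss [D]
4: R B7 → L3 miss wb→B3 [-]
5: R B5 → L1 miss wb→B1 [-]
6: W B5 → L1 hit [D]
7: W B2 → L2 hit [D]
8: R B3 → L3 miss [-]
9: R B3 → L3 hit [-]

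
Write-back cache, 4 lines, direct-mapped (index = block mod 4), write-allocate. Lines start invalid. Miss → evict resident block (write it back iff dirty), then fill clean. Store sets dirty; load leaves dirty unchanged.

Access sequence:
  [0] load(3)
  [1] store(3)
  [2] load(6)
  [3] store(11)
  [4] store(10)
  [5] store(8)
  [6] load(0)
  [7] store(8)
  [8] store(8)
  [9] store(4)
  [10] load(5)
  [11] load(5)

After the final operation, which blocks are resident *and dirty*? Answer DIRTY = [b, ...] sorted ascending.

DIRTY = [4, 10, 11]

0: R B3 -> L3 miss  d=-]
1: W B3 -> L3 hit  d=D]
2: R B6 -> L2 miss  d=-]
3: W B11 -> L3 miss wb->B3  d=D]
4: W B10 -> L2 miss  d=D]
5: W B8 -> L0 miss  d=D]
6: R B0 -> L0 miss wb->B8  d=-]
7: W B8 -> L0 miss  d=D]
8: W B8 -> L0 hit  d=D]
9: W B4 -> L0 miss wb->B8  d=D]
10: R B5 -> L1 miss  d=-]
11: R B5 -> L1 hit  d=-]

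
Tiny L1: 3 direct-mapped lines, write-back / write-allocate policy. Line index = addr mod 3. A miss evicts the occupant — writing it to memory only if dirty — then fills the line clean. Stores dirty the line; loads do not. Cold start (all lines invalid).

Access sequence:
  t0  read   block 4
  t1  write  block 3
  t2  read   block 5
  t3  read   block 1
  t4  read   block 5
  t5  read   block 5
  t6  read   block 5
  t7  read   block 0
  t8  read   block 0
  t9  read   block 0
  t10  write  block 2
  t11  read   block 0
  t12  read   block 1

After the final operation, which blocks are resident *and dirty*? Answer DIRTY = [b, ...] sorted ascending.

DIRTY = [2]

0: R B4 -> L1 miss  d=-]
1: W B3 -> L0 miss  d=D]
2: R B5 -> L2 miss  d=-]
3: R B1 -> L1 miss  d=-]
4: R B5 -> L2 hit  d=-]
5: R B5 -> L2 hit  d=-]
6: R B5 -> L2 hit  d=-]
7: R B0 -> L0 miss wb->B3  d=-]
8: R B0 -> L0 hit  d=-]
9: R B0 -> L0 hit  d=-]
10: W B2 -> L2 miss  d=D]
11: R B0 -> L0 hit  d=-]
12: R B1 -> L1 hit  d=-]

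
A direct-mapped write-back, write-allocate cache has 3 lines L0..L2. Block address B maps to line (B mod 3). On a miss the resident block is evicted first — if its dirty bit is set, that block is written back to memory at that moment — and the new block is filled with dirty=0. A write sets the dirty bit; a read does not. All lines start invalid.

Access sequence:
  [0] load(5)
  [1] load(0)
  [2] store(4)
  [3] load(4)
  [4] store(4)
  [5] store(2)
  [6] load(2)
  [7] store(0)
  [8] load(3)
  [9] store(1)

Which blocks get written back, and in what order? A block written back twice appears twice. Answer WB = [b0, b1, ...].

WB = [0, 4]

0: R B5 -> L2 miss  d=-]
1: R B0 -> L0 miss  d=-]
2: W B4 -> L1 miss  d=D]
3: R B4 -> L1 hit  d=D]
4: W B4 -> L1 hit  d=D]
5: W B2 -> L2 miss  d=D]
6: R B2 -> L2 hit  d=D]
7: W B0 -> L0 hit  d=D]
8: R B3 -> L0 miss wb->B0  d=-]
9: W B1 -> L1 miss wb->B4  d=D]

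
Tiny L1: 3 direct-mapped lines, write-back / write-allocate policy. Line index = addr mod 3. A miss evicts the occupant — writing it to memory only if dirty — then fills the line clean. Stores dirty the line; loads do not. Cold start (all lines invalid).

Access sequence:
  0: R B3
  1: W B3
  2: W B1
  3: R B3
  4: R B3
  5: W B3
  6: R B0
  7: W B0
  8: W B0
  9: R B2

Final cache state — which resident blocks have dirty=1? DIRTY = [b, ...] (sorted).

  0 | R B3 → L0 miss [-]
  1 | W B3 → L0 hit [D]
  2 | W B1 → L1 miss [D]
  3 | R B3 → L0 hit [D]
  4 | R B3 → L0 hit [D]
  5 | W B3 → L0 hit [D]
  6 | R B0 → L0 miss wb→B3 [-]
  7 | W B0 → L0 hit [D]
  8 | W B0 → L0 hit [D]
  9 | R B2 → L2 miss [-]

DIRTY = [0, 1]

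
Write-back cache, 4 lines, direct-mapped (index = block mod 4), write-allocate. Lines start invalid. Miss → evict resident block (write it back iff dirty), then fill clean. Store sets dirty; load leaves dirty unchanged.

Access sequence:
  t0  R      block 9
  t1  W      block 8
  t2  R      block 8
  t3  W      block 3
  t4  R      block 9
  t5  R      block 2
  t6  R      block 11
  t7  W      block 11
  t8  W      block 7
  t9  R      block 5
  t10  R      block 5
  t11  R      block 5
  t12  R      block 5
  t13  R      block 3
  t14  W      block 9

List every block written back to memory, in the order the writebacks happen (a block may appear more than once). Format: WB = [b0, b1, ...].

0: R B9 → L1 miss [-]
1: W B8 → L0 miss [D]
2: R B8 → L0 hit [D]
3: W B3 → L3 miss [D]
4: R B9 → L1 hit [-]
5: R B2 → L2 miss [-]
6: R B11 → L3 miss wb→B3 [-]
7: W B11 → L3 hit [D]
8: W B7 → L3 miss wb→B11 [D]
9: R B5 → L1 miss [-]
10: R B5 → L1 hit [-]
11: R B5 → L1 hit [-]
12: R B5 → L1 hit [-]
13: R B3 → L3 miss wb→B7 [-]
14: W B9 → L1 miss [D]

WB = [3, 11, 7]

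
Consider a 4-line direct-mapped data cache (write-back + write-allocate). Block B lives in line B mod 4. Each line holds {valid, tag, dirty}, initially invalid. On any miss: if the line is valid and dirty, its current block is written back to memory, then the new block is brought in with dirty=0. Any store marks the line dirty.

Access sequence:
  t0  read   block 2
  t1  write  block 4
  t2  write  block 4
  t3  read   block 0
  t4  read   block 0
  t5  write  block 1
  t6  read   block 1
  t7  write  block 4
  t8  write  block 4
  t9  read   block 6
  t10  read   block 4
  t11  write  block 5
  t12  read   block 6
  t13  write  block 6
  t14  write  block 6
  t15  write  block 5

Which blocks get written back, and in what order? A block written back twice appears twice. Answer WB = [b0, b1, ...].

0: R B2 → L2 miss [-]
1: W B4 → L0 miss [D]
2: W B4 → L0 hit [D]
3: R B0 → L0 miss wb→B4 [-]
4: R B0 → L0 hit [-]
5: W B1 → L1 miss [D]
6: R B1 → L1 hit [D]
7: W B4 → L0 miss [D]
8: W B4 → L0 hit [D]
9: R B6 → L2 miss [-]
10: R B4 → L0 hit [D]
11: W B5 → L1 miss wb→B1 [D]
12: R B6 → L2 hit [-]
13: W B6 → L2 hit [D]
14: W B6 → L2 hit [D]
15: W B5 → L1 hit [D]

WB = [4, 1]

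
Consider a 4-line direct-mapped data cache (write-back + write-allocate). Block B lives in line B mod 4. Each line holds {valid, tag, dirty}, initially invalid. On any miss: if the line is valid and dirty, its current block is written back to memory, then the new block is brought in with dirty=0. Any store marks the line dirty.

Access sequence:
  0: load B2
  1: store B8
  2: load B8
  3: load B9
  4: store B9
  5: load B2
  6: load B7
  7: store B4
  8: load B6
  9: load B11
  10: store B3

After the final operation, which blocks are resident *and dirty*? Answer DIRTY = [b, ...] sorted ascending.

0: R B2 → L2 miss [-]
1: W B8 → L0 miss [D]
2: R B8 → L0 hit [D]
3: R B9 → L1 miss [-]
4: W B9 → L1 hit [D]
5: R B2 → L2 hit [-]
6: R B7 → L3 miss [-]
7: W B4 → L0 miss wb→B8 [D]
8: R B6 → L2 miss [-]
9: R B11 → L3 miss [-]
10: W B3 → L3 miss [D]

DIRTY = [3, 4, 9]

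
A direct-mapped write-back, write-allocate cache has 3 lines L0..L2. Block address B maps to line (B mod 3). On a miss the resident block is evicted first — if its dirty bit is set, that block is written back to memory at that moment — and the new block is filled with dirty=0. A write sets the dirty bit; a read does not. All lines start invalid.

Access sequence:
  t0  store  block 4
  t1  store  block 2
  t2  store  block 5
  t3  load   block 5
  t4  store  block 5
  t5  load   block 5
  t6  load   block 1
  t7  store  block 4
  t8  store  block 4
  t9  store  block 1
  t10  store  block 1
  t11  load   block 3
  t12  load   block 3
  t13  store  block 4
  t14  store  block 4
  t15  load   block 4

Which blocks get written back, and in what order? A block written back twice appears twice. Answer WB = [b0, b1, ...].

  0 | W B4 → L1 miss [D]
  1 | W B2 → L2 miss [D]
  2 | W B5 → L2 miss wb→B2 [D]
  3 | R B5 → L2 hit [D]
  4 | W B5 → L2 hit [D]
  5 | R B5 → L2 hit [D]
  6 | R B1 → L1 miss wb→B4 [-]
  7 | W B4 → L1 miss [D]
  8 | W B4 → L1 hit [D]
  9 | W B1 → L1 miss wb→B4 [D]
  10 | W B1 → L1 hit [D]
  11 | R B3 → L0 miss [-]
  12 | R B3 → L0 hit [-]
  13 | W B4 → L1 miss wb→B1 [D]
  14 | W B4 → L1 hit [D]
  15 | R B4 → L1 hit [D]

WB = [2, 4, 4, 1]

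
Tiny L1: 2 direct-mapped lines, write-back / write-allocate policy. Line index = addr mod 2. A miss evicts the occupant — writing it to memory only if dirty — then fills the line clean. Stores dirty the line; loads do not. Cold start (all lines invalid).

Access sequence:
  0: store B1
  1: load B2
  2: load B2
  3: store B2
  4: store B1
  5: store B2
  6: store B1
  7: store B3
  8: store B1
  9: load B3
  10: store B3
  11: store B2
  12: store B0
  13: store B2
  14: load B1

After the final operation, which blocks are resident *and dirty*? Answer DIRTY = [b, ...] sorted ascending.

0: W B1 -> L1 miss  d=D]
1: R B2 -> L0 miss  d=-]
2: R B2 -> L0 hit  d=-]
3: W B2 -> L0 hit  d=D]
4: W B1 -> L1 hit  d=D]
5: W B2 -> L0 hit  d=D]
6: W B1 -> L1 hit  d=D]
7: W B3 -> L1 miss wb->B1  d=D]
8: W B1 -> L1 miss wb->B3  d=D]
9: R B3 -> L1 miss wb->B1  d=-]
10: W B3 -> L1 hit  d=D]
11: W B2 -> L0 hit  d=D]
12: W B0 -> L0 miss wb->B2  d=D]
13: W B2 -> L0 miss wb->B0  d=D]
14: R B1 -> L1 miss wb->B3  d=-]

DIRTY = [2]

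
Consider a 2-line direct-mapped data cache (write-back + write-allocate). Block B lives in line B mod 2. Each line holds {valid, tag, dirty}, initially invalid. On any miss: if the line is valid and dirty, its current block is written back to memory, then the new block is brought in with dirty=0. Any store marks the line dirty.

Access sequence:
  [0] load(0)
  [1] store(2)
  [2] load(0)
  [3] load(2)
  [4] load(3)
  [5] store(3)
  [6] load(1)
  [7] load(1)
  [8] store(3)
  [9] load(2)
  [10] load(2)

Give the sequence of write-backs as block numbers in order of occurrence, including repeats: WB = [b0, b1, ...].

WB = [2, 3]

0: R B0 -> L0 miss  d=-]
1: W B2 -> L0 miss  d=D]
2: R B0 -> L0 miss wb->B2  d=-]
3: R B2 -> L0 miss  d=-]
4: R B3 -> L1 miss  d=-]
5: W B3 -> L1 hit  d=D]
6: R B1 -> L1 miss wb->B3  d=-]
7: R B1 -> L1 hit  d=-]
8: W B3 -> L1 miss  d=D]
9: R B2 -> L0 hit  d=-]
10: R B2 -> L0 hit  d=-]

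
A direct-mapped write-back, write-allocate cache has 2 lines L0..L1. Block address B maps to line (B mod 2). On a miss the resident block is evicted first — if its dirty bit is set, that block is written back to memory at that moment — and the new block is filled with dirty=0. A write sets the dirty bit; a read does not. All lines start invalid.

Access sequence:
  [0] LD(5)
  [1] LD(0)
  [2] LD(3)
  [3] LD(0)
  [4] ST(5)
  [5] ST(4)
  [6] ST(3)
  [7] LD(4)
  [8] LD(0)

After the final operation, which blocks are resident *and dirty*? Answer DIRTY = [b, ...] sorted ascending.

0: R B5 -> L1 miss  d=-]
1: R B0 -> L0 miss  d=-]
2: R B3 -> L1 miss  d=-]
3: R B0 -> L0 hit  d=-]
4: W B5 -> L1 miss  d=D]
5: W B4 -> L0 miss  d=D]
6: W B3 -> L1 miss wb->B5  d=D]
7: R B4 -> L0 hit  d=D]
8: R B0 -> L0 miss wb->B4  d=-]

DIRTY = [3]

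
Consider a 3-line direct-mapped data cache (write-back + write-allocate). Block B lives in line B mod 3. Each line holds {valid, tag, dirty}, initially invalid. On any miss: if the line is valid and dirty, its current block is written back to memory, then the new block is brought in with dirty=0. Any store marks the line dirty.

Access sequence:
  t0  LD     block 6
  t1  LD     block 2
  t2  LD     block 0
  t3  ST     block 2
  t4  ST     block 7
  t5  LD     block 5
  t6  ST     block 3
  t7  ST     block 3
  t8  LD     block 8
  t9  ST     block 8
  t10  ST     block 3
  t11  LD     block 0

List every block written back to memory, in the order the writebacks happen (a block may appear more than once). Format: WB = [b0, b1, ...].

WB = [2, 3]

  0 | R B6 → L0 miss [-]
  1 | R B2 → L2 miss [-]
  2 | R B0 → L0 miss [-]
  3 | W B2 → L2 hit [D]
  4 | W B7 → L1 miss [D]
  5 | R B5 → L2 miss wb→B2 [-]
  6 | W B3 → L0 miss [D]
  7 | W B3 → L0 hit [D]
  8 | R B8 → L2 miss [-]
  9 | W B8 → L2 hit [D]
  10 | W B3 → L0 hit [D]
  11 | R B0 → L0 miss wb→B3 [-]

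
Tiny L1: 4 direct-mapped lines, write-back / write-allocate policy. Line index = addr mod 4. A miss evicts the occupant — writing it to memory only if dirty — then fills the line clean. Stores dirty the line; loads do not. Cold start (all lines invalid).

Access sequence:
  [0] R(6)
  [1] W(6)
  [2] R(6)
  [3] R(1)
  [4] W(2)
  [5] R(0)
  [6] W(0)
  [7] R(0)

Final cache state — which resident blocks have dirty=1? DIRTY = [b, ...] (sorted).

DIRTY = [0, 2]

  0 | R B6 → L2 miss [-]
  1 | W B6 → L2 hit [D]
  2 | R B6 → L2 hit [D]
  3 | R B1 → L1 miss [-]
  4 | W B2 → L2 miss wb→B6 [D]
  5 | R B0 → L0 miss [-]
  6 | W B0 → L0 hit [D]
  7 | R B0 → L0 hit [D]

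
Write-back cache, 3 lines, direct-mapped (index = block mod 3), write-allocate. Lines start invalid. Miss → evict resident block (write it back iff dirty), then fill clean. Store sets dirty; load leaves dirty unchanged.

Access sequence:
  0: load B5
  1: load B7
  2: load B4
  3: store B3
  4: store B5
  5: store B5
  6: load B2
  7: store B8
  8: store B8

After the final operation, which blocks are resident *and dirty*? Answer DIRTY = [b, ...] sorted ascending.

  0 | R B5 → L2 miss [-]
  1 | R B7 → L1 miss [-]
  2 | R B4 → L1 miss [-]
  3 | W B3 → L0 miss [D]
  4 | W B5 → L2 hit [D]
  5 | W B5 → L2 hit [D]
  6 | R B2 → L2 miss wb→B5 [-]
  7 | W B8 → L2 miss [D]
  8 | W B8 → L2 hit [D]

DIRTY = [3, 8]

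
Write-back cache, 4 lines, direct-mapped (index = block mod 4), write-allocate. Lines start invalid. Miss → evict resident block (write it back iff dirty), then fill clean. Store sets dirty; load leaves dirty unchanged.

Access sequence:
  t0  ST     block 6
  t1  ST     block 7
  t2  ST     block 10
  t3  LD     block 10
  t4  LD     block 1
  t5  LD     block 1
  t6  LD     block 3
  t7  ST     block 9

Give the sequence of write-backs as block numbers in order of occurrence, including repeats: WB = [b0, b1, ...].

0: W B6 → L2 miss [D]
1: W B7 → L3 miss [D]
2: W B10 → L2 miss wb→B6 [D]
3: R B10 → L2 hit [D]
4: R B1 → L1 miss [-]
5: R B1 → L1 hit [-]
6: R B3 → L3 miss wb→B7 [-]
7: W B9 → L1 miss [D]

WB = [6, 7]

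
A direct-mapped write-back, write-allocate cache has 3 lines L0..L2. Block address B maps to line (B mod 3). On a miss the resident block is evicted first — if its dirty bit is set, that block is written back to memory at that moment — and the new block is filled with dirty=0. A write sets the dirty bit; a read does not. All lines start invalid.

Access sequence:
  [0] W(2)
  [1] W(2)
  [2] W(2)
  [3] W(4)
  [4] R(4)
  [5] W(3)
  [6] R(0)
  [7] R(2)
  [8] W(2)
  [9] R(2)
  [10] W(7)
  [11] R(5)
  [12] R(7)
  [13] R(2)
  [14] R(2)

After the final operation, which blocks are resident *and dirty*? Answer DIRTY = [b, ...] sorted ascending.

0: W B2 -> L2 miss  d=D]
1: W B2 -> L2 hit  d=D]
2: W B2 -> L2 hit  d=D]
3: W B4 -> L1 miss  d=D]
4: R B4 -> L1 hit  d=D]
5: W B3 -> L0 miss  d=D]
6: R B0 -> L0 miss wb->B3  d=-]
7: R B2 -> L2 hit  d=D]
8: W B2 -> L2 hit  d=D]
9: R B2 -> L2 hit  d=D]
10: W B7 -> L1 miss wb->B4  d=D]
11: R B5 -> L2 miss wb->B2  d=-]
12: R B7 -> L1 hit  d=D]
13: R B2 -> L2 miss  d=-]
14: R B2 -> L2 hit  d=-]

DIRTY = [7]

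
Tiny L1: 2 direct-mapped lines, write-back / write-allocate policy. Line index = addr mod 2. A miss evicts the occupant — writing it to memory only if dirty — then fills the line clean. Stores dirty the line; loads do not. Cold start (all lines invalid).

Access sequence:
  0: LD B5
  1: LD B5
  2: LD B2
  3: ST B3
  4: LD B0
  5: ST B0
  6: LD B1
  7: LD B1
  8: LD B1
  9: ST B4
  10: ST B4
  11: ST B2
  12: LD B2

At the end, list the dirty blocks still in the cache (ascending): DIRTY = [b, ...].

0: R B5 -> L1 miss  d=-]
1: R B5 -> L1 hit  d=-]
2: R B2 -> L0 miss  d=-]
3: W B3 -> L1 miss  d=D]
4: R B0 -> L0 miss  d=-]
5: W B0 -> L0 hit  d=D]
6: R B1 -> L1 miss wb->B3  d=-]
7: R B1 -> L1 hit  d=-]
8: R B1 -> L1 hit  d=-]
9: W B4 -> L0 miss wb->B0  d=D]
10: W B4 -> L0 hit  d=D]
11: W B2 -> L0 miss wb->B4  d=D]
12: R B2 -> L0 hit  d=D]

DIRTY = [2]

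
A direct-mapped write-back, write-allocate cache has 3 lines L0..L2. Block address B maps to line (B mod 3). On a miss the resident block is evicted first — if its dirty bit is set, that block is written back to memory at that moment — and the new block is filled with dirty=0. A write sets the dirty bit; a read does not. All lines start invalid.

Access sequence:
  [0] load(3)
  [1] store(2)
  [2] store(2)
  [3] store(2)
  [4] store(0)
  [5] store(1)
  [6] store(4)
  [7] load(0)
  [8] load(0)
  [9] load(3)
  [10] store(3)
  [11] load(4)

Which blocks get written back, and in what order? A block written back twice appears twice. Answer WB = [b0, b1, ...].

  0 | R B3 → L0 miss [-]
  1 | W B2 → L2 miss [D]
  2 | W B2 → L2 hit [D]
  3 | W B2 → L2 hit [D]
  4 | W B0 → L0 miss [D]
  5 | W B1 → L1 miss [D]
  6 | W B4 → L1 miss wb→B1 [D]
  7 | R B0 → L0 hit [D]
  8 | R B0 → L0 hit [D]
  9 | R B3 → L0 miss wb→B0 [-]
  10 | W B3 → L0 hit [D]
  11 | R B4 → L1 hit [D]

WB = [1, 0]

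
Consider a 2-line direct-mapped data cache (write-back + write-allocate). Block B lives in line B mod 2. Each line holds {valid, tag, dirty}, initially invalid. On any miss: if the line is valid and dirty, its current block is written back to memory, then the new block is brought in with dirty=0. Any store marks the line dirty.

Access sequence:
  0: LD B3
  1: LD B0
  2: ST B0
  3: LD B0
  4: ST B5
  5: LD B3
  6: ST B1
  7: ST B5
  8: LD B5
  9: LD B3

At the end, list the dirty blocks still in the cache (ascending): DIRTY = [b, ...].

  0 | R B3 → L1 miss [-]
  1 | R B0 → L0 miss [-]
  2 | W B0 → L0 hit [D]
  3 | R B0 → L0 hit [D]
  4 | W B5 → L1 miss [D]
  5 | R B3 → L1 miss wb→B5 [-]
  6 | W B1 → L1 miss [D]
  7 | W B5 → L1 miss wb→B1 [D]
  8 | R B5 → L1 hit [D]
  9 | R B3 → L1 miss wb→B5 [-]

DIRTY = [0]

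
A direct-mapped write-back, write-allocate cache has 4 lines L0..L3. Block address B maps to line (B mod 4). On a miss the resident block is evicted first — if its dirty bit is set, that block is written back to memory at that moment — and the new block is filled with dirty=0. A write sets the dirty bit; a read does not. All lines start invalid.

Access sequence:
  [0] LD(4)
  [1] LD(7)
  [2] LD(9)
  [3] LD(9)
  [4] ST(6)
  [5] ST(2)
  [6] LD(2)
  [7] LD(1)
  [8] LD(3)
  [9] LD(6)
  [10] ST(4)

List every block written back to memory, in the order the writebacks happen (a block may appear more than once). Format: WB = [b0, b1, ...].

0: R B4 -> L0 miss  d=-]
1: R B7 -> L3 miss  d=-]
2: R B9 -> L1 miss  d=-]
3: R B9 -> L1 hit  d=-]
4: W B6 -> L2 miss  d=D]
5: W B2 -> L2 miss wb->B6  d=D]
6: R B2 -> L2 hit  d=D]
7: R B1 -> L1 miss  d=-]
8: R B3 -> L3 miss  d=-]
9: R B6 -> L2 miss wb->B2  d=-]
10: W B4 -> L0 hit  d=D]

WB = [6, 2]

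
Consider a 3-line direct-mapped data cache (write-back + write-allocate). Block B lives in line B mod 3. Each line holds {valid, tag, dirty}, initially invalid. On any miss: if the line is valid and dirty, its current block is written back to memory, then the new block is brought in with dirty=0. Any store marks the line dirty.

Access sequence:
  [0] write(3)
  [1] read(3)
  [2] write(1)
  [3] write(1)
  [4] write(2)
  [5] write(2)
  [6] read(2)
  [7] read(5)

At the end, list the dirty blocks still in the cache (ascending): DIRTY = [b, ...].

DIRTY = [1, 3]

0: W B3 -> L0 miss  d=D]
1: R B3 -> L0 hit  d=D]
2: W B1 -> L1 miss  d=D]
3: W B1 -> L1 hit  d=D]
4: W B2 -> L2 miss  d=D]
5: W B2 -> L2 hit  d=D]
6: R B2 -> L2 hit  d=D]
7: R B5 -> L2 miss wb->B2  d=-]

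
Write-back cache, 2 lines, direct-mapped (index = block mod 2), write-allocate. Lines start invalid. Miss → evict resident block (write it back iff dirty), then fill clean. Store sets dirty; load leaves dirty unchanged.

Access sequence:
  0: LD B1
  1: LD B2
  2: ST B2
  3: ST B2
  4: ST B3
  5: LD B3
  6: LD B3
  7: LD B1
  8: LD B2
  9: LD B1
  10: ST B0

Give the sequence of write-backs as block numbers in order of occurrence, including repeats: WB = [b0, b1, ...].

WB = [3, 2]

0: R B1 -> L1 miss  d=-]
1: R B2 -> L0 miss  d=-]
2: W B2 -> L0 hit  d=D]
3: W B2 -> L0 hit  d=D]
4: W B3 -> L1 miss  d=D]
5: R B3 -> L1 hit  d=D]
6: R B3 -> L1 hit  d=D]
7: R B1 -> L1 miss wb->B3  d=-]
8: R B2 -> L0 hit  d=D]
9: R B1 -> L1 hit  d=-]
10: W B0 -> L0 miss wb->B2  d=D]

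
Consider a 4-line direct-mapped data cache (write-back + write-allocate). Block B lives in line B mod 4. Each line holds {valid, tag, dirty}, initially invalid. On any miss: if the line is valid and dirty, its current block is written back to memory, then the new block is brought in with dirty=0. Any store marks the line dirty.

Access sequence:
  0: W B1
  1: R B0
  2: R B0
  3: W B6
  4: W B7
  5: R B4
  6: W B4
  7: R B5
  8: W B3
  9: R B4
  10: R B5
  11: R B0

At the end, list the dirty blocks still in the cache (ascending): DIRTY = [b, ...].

DIRTY = [3, 6]

0: W B1 -> L1 miss  d=D]
1: R B0 -> L0 miss  d=-]
2: R B0 -> L0 hit  d=-]
3: W B6 -> L2 miss  d=D]
4: W B7 -> L3 miss  d=D]
5: R B4 -> L0 miss  d=-]
6: W B4 -> L0 hit  d=D]
7: R B5 -> L1 miss wb->B1  d=-]
8: W B3 -> L3 miss wb->B7  d=D]
9: R B4 -> L0 hit  d=D]
10: R B5 -> L1 hit  d=-]
11: R B0 -> L0 miss wb->B4  d=-]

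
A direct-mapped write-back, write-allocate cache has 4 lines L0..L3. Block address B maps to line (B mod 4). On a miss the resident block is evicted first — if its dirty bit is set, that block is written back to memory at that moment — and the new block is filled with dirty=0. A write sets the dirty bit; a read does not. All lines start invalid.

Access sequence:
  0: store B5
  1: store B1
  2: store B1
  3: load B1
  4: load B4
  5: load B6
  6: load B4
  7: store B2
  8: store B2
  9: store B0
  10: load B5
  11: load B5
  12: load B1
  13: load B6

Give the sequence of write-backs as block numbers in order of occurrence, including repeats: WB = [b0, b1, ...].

  0 | W B5 → L1 miss [D]
  1 | W B1 → L1 miss wb→B5 [D]
  2 | W B1 → L1 hit [D]
  3 | R B1 → L1 hit [D]
  4 | R B4 → L0 miss [-]
  5 | R B6 → L2 miss [-]
  6 | R B4 → L0 hit [-]
  7 | W B2 → L2 miss [D]
  8 | W B2 → L2 hit [D]
  9 | W B0 → L0 miss [D]
  10 | R B5 → L1 miss wb→B1 [-]
  11 | R B5 → L1 hit [-]
  12 | R B1 → L1 miss [-]
  13 | R B6 → L2 miss wb→B2 [-]

WB = [5, 1, 2]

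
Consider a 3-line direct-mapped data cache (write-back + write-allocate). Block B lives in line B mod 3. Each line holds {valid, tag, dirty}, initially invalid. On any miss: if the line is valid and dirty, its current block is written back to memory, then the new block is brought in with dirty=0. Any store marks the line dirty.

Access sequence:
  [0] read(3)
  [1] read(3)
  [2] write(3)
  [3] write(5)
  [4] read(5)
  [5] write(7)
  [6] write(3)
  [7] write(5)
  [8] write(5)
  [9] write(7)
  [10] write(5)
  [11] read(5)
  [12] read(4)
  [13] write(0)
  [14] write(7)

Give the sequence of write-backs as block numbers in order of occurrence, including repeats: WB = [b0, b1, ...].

0: R B3 → L0 miss [-]
1: R B3 → L0 hit [-]
2: W B3 → L0 hit [D]
3: W B5 → L2 miss [D]
4: R B5 → L2 hit [D]
5: W B7 → L1 miss [D]
6: W B3 → L0 hit [D]
7: W B5 → L2 hit [D]
8: W B5 → L2 hit [D]
9: W B7 → L1 hit [D]
10: W B5 → L2 hit [D]
11: R B5 → L2 hit [D]
12: R B4 → L1 miss wb→B7 [-]
13: W B0 → L0 miss wb→B3 [D]
14: W B7 → L1 miss [D]

WB = [7, 3]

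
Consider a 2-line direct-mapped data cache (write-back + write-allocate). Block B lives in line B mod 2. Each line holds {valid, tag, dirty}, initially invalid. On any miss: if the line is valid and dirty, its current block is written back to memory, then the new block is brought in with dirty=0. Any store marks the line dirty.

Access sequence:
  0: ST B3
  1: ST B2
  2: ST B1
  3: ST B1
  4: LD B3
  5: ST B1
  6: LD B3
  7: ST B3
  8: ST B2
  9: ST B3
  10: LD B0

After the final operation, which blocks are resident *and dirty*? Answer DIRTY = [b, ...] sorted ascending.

  0 | W B3 → L1 miss [D]
  1 | W B2 → L0 miss [D]
  2 | W B1 → L1 miss wb→B3 [D]
  3 | W B1 → L1 hit [D]
  4 | R B3 → L1 miss wb→B1 [-]
  5 | W B1 → L1 miss [D]
  6 | R B3 → L1 miss wb→B1 [-]
  7 | W B3 → L1 hit [D]
  8 | W B2 → L0 hit [D]
  9 | W B3 → L1 hit [D]
  10 | R B0 → L0 miss wb→B2 [-]

DIRTY = [3]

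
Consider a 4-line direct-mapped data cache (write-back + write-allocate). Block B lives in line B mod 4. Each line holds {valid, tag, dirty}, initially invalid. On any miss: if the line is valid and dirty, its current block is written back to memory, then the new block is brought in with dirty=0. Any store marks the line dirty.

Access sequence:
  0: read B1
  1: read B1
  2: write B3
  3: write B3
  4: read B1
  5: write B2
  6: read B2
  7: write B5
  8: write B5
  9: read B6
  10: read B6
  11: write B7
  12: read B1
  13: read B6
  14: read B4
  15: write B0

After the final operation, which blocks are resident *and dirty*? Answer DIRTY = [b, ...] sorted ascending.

0: R B1 -> L1 miss  d=-]
1: R B1 -> L1 hit  d=-]
2: W B3 -> L3 miss  d=D]
3: W B3 -> L3 hit  d=D]
4: R B1 -> L1 hit  d=-]
5: W B2 -> L2 miss  d=D]
6: R B2 -> L2 hit  d=D]
7: W B5 -> L1 miss  d=D]
8: W B5 -> L1 hit  d=D]
9: R B6 -> L2 miss wb->B2  d=-]
10: R B6 -> L2 hit  d=-]
11: W B7 -> L3 miss wb->B3  d=D]
12: R B1 -> L1 miss wb->B5  d=-]
13: R B6 -> L2 hit  d=-]
14: R B4 -> L0 miss  d=-]
15: W B0 -> L0 miss  d=D]

DIRTY = [0, 7]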